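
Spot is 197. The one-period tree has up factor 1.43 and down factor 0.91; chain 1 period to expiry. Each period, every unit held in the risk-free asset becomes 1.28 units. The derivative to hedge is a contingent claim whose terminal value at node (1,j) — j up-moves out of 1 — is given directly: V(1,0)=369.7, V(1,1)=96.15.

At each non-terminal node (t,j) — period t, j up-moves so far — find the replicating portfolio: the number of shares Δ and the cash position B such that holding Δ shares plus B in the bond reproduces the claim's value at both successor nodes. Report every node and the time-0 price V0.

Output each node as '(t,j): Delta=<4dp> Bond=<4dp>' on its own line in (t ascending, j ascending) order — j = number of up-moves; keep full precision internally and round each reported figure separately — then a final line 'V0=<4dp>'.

Risk-neutral probability p* = (R−d)/(u−d) = (1.28−0.91)/(1.43−0.91) = 0.7115.
Terminal payoffs: V(1,0)=369.7000, V(1,1)=96.1500
  t=0,j=0: stock 197.0000 → up 281.7100 (V=96.1500), down 179.2700 (V=369.7000). Price 136.7646; hedge Δ=-2.6703, bond B=662.8223.
Root portfolio cost Δ·197+B reproduces V0=136.7646.

(0,0): Delta=-2.6703 Bond=662.8223
V0=136.7646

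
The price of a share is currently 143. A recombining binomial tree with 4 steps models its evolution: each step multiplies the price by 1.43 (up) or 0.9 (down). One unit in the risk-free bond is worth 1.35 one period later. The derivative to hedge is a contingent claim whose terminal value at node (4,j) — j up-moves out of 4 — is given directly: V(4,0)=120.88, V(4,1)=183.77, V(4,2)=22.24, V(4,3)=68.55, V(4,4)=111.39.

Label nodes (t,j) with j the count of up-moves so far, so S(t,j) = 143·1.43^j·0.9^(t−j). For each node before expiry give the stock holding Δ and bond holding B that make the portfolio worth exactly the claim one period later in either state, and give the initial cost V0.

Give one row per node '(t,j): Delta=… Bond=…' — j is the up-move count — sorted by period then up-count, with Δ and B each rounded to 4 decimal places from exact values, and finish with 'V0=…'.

(0,0): Delta=0.1726 Bond=1.7016
(1,0): Delta=-0.0530 Bond=31.3260
(1,1): Delta=0.1978 Bond=-2.8636
(2,0): Delta=-1.5403 Bond=214.5681
(2,1): Delta=0.1134 Bond=11.6629
(2,2): Delta=0.2073 Bond=-6.6265
(3,0): Delta=1.1383 Bond=10.4338
(3,1): Delta=-1.8400 Bond=339.3083
(3,2): Delta=0.3320 Bond=-41.7775
(3,3): Delta=0.1933 Bond=-3.1090
V0=26.3804

The replicating-portfolio and risk-neutral prices coincide; use p* = (1.35−0.9)/(1.43−0.9) = 0.8491 for the latter.
Payoff layer (t=4): V(4,0)=120.8800, V(4,1)=183.7700, V(4,2)=22.2400, V(4,3)=68.5500, V(4,4)=111.3900
  t=3,j=0: stock 104.2470 → up 149.0732 (V=183.7700), down 93.8223 (V=120.8800). Price 129.0942; hedge Δ=1.1383, bond B=10.4338.
  t=3,j=1: stock 165.6369 → up 236.8608 (V=22.2400), down 149.0732 (V=183.7700). Price 34.5347; hedge Δ=-1.8400, bond B=339.3083.
  t=3,j=2: stock 263.1786 → up 376.3454 (V=68.5500), down 236.8608 (V=22.2400). Price 45.5999; hedge Δ=0.3320, bond B=-41.7775.
  t=3,j=3: stock 418.1616 → up 597.9711 (V=111.3900), down 376.3454 (V=68.5500). Price 77.7212; hedge Δ=0.1933, bond B=-3.1090.
  t=2,j=0: stock 115.8300 → up 165.6369 (V=34.5347), down 104.2470 (V=129.0942). Price 36.1540; hedge Δ=-1.5403, bond B=214.5681.
  t=2,j=1: stock 184.0410 → up 263.1786 (V=45.5999), down 165.6369 (V=34.5347). Price 32.5405; hedge Δ=0.1134, bond B=11.6629.
  t=2,j=2: stock 292.4207 → up 418.1616 (V=77.7212), down 263.1786 (V=45.5999). Price 53.9798; hedge Δ=0.2073, bond B=-6.6265.
  t=1,j=0: stock 128.7000 → up 184.0410 (V=32.5405), down 115.8300 (V=36.1540). Price 24.5081; hedge Δ=-0.0530, bond B=31.3260.
  t=1,j=1: stock 204.4900 → up 292.4207 (V=53.9798), down 184.0410 (V=32.5405). Price 37.5879; hedge Δ=0.1978, bond B=-2.8636.
  t=0,j=0: stock 143.0000 → up 204.4900 (V=37.5879), down 128.7000 (V=24.5081). Price 26.3804; hedge Δ=0.1726, bond B=1.7016.
Each (Δ,B) replicates both successor values, so the strategy is self-financing and V0 is arbitrage-free.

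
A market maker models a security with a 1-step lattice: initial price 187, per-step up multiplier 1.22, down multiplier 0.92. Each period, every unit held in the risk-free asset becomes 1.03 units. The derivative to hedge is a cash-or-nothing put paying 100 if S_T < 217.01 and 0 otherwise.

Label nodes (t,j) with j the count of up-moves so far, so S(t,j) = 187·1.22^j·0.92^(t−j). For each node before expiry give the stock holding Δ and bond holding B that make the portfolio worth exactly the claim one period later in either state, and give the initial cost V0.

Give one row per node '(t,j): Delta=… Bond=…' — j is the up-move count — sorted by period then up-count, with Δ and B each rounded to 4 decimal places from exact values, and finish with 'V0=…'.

Risk-neutral probability p* = (R−d)/(u−d) = (1.03−0.92)/(1.22−0.92) = 0.3667.
Terminal values V(1,·): V(1,0)=100.0000, V(1,1)=0.0000
Node (0,0) S=187.0000: V=(p*·0.0000+(1−p*)·100.0000)/1.03=61.4887; Δ=(0.0000−100.0000)/(228.1400−172.0400)=-1.7825; B=V−Δ·S=394.8220
Each (Δ,B) replicates both successor values, so the strategy is self-financing and V0 is arbitrage-free.

(0,0): Delta=-1.7825 Bond=394.8220
V0=61.4887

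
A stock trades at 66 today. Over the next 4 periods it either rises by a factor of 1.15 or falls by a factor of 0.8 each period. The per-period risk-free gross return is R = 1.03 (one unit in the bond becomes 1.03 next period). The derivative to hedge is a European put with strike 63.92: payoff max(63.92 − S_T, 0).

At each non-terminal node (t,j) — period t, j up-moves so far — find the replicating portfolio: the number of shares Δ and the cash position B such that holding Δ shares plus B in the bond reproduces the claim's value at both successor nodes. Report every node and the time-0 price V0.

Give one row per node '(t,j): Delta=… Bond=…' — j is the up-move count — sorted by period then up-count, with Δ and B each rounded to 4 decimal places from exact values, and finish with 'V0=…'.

Under the risk-neutral measure, an up-move has probability p* = (R−d)/(u−d) = 0.6571 and values discount at R = 1.03.
At expiry t=4: V(4,0)=36.8864, V(4,1)=25.0592, V(4,2)=8.0576, V(4,3)=0.0000, V(4,4)=0.0000
(3,0): S=33.7920. Δ = (V_up−V_dn)/(S_up−S_dn) = (25.0592−36.8864)/(38.8608−27.0336) = -1.0000. V = [p*·25.0592 + (1−p*)·36.8864]/1.03 = 28.2663. B = V − Δ·S = 62.0583.
(3,1): S=48.5760. Δ = (V_up−V_dn)/(S_up−S_dn) = (8.0576−25.0592)/(55.8624−38.8608) = -1.0000. V = [p*·8.0576 + (1−p*)·25.0592]/1.03 = 13.4823. B = V − Δ·S = 62.0583.
(3,2): S=69.8280. Δ = (V_up−V_dn)/(S_up−S_dn) = (0.0000−8.0576)/(80.3022−55.8624) = -0.3297. V = [p*·0.0000 + (1−p*)·8.0576]/1.03 = 2.6821. B = V − Δ·S = 25.7039.
(3,3): S=100.3777. Δ = (V_up−V_dn)/(S_up−S_dn) = (0.0000−0.0000)/(115.4344−80.3022) = 0.0000. V = [p*·0.0000 + (1−p*)·0.0000]/1.03 = 0.0000. B = V − Δ·S = 0.0000.
(2,0): S=42.2400. Δ = (V_up−V_dn)/(S_up−S_dn) = (13.4823−28.2663)/(48.5760−33.7920) = -1.0000. V = [p*·13.4823 + (1−p*)·28.2663]/1.03 = 18.0107. B = V − Δ·S = 60.2507.
(2,1): S=60.7200. Δ = (V_up−V_dn)/(S_up−S_dn) = (2.6821−13.4823)/(69.8280−48.5760) = -0.5082. V = [p*·2.6821 + (1−p*)·13.4823]/1.03 = 6.1991. B = V − Δ·S = 37.0565.
(2,2): S=87.2850. Δ = (V_up−V_dn)/(S_up−S_dn) = (0.0000−2.6821)/(100.3777−69.8280) = -0.0878. V = [p*·0.0000 + (1−p*)·2.6821]/1.03 = 0.8928. B = V − Δ·S = 8.5561.
(1,0): S=52.8000. Δ = (V_up−V_dn)/(S_up−S_dn) = (6.1991−18.0107)/(60.7200−42.2400) = -0.6392. V = [p*·6.1991 + (1−p*)·18.0107]/1.03 = 9.9503. B = V − Δ·S = 43.6979.
(1,1): S=75.9000. Δ = (V_up−V_dn)/(S_up−S_dn) = (0.8928−6.1991)/(87.2850−60.7200) = -0.1997. V = [p*·0.8928 + (1−p*)·6.1991]/1.03 = 2.6331. B = V − Δ·S = 17.7938.
(0,0): S=66.0000. Δ = (V_up−V_dn)/(S_up−S_dn) = (2.6331−9.9503)/(75.9000−52.8000) = -0.3168. V = [p*·2.6331 + (1−p*)·9.9503]/1.03 = 4.9921. B = V − Δ·S = 25.8983.
Each (Δ,B) replicates both successor values, so the strategy is self-financing and V0 is arbitrage-free.

(0,0): Delta=-0.3168 Bond=25.8983
(1,0): Delta=-0.6392 Bond=43.6979
(1,1): Delta=-0.1997 Bond=17.7938
(2,0): Delta=-1.0000 Bond=60.2507
(2,1): Delta=-0.5082 Bond=37.0565
(2,2): Delta=-0.0878 Bond=8.5561
(3,0): Delta=-1.0000 Bond=62.0583
(3,1): Delta=-1.0000 Bond=62.0583
(3,2): Delta=-0.3297 Bond=25.7039
(3,3): Delta=0.0000 Bond=0.0000
V0=4.9921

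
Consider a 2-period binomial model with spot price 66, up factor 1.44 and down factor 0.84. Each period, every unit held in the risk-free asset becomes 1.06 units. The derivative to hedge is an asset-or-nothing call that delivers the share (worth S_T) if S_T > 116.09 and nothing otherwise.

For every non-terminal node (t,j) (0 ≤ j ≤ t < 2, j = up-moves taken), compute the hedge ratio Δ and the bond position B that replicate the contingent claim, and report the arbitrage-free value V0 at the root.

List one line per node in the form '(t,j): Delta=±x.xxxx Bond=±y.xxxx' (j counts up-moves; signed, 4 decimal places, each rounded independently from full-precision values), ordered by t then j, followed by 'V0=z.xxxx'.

(0,0): Delta=1.1955 Bond=-62.5254
(1,0): Delta=0.0000 Bond=0.0000
(1,1): Delta=2.4000 Bond=-180.7553
V0=16.3757

Risk-neutral probability p* = (R−d)/(u−d) = (1.06−0.84)/(1.44−0.84) = 0.3667.
At expiry t=2: V(2,0)=0.0000, V(2,1)=0.0000, V(2,2)=136.8576
Node (1,0) S=55.4400: V=(p*·0.0000+(1−p*)·0.0000)/1.06=0.0000; Δ=(0.0000−0.0000)/(79.8336−46.5696)=0.0000; B=V−Δ·S=0.0000
Node (1,1) S=95.0400: V=(p*·136.8576+(1−p*)·0.0000)/1.06=47.3407; Δ=(136.8576−0.0000)/(136.8576−79.8336)=2.4000; B=V−Δ·S=-180.7553
Node (0,0) S=66.0000: V=(p*·47.3407+(1−p*)·0.0000)/1.06=16.3757; Δ=(47.3407−0.0000)/(95.0400−55.4400)=1.1955; B=V−Δ·S=-62.5254
Root portfolio cost Δ·66+B reproduces V0=16.3757.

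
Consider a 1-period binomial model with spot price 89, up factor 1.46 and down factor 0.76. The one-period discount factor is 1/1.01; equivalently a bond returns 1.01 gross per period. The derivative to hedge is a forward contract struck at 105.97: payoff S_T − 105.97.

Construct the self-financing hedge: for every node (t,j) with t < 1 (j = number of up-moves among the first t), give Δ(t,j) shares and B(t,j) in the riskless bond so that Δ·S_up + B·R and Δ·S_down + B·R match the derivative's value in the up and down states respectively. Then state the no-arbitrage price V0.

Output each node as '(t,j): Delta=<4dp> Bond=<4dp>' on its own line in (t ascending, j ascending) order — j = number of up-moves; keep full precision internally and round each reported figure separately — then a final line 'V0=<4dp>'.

The replicating-portfolio and risk-neutral prices coincide; use p* = (1.01−0.76)/(1.46−0.76) = 0.3571 for the latter.
Terminal values V(1,·): V(1,0)=-38.3300, V(1,1)=23.9700
Node (0,0) S=89.0000: V=(p*·23.9700+(1−p*)·-38.3300)/1.01=-15.9208; Δ=(23.9700−-38.3300)/(129.9400−67.6400)=1.0000; B=V−Δ·S=-104.9208
Self-financing check: at every node Δ·S+B equals the discounted successor values.

(0,0): Delta=1.0000 Bond=-104.9208
V0=-15.9208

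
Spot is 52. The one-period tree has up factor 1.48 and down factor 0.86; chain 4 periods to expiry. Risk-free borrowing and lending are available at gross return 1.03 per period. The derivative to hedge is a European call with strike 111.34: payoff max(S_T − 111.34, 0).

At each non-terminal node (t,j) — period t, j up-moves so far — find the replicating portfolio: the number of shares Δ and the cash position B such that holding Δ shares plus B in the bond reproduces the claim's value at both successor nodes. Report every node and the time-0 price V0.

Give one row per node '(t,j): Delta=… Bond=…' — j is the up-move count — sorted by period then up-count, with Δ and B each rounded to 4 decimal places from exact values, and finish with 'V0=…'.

Under the risk-neutral measure, an up-move has probability p* = (R−d)/(u−d) = 0.2742 and values discount at R = 1.03.
Payoff layer (t=4): V(4,0)=0.0000, V(4,1)=0.0000, V(4,2)=0.0000, V(4,3)=33.6329, V(4,4)=138.1483
  t=3,j=0: stock 33.0749 → up 48.9509 (V=0.0000), down 28.4444 (V=0.0000). Price 0.0000; hedge Δ=0.0000, bond B=0.0000.
  t=3,j=1: stock 56.9196 → up 84.2410 (V=0.0000), down 48.9509 (V=0.0000). Price 0.0000; hedge Δ=0.0000, bond B=0.0000.
  t=3,j=2: stock 97.9547 → up 144.9729 (V=33.6329), down 84.2410 (V=0.0000). Price 8.9533; hedge Δ=0.5538, bond B=-45.2933.
  t=3,j=3: stock 168.5732 → up 249.4883 (V=138.1483), down 144.9729 (V=33.6329). Price 60.4761; hedge Δ=1.0000, bond B=-108.0971.
  t=2,j=0: stock 38.4592 → up 56.9196 (V=0.0000), down 33.0749 (V=0.0000). Price 0.0000; hedge Δ=0.0000, bond B=0.0000.
  t=2,j=1: stock 66.1856 → up 97.9547 (V=8.9533), down 56.9196 (V=0.0000). Price 2.3834; hedge Δ=0.2182, bond B=-12.0574.
  t=2,j=2: stock 113.9008 → up 168.5732 (V=60.4761), down 97.9547 (V=8.9533). Price 22.4083; hedge Δ=0.7296, bond B=-60.6929.
  t=1,j=0: stock 44.7200 → up 66.1856 (V=2.3834), down 38.4592 (V=0.0000). Price 0.6345; hedge Δ=0.0860, bond B=-3.2098.
  t=1,j=1: stock 76.9600 → up 113.9008 (V=22.4083), down 66.1856 (V=2.3834). Price 7.6448; hedge Δ=0.4197, bond B=-24.6534.
  t=0,j=0: stock 52.0000 → up 76.9600 (V=7.6448), down 44.7200 (V=0.6345). Price 2.4822; hedge Δ=0.2174, bond B=-8.8247.
The time-0 hedge costs 2.4822, which is the no-arbitrage price.

(0,0): Delta=0.2174 Bond=-8.8247
(1,0): Delta=0.0860 Bond=-3.2098
(1,1): Delta=0.4197 Bond=-24.6534
(2,0): Delta=0.0000 Bond=0.0000
(2,1): Delta=0.2182 Bond=-12.0574
(2,2): Delta=0.7296 Bond=-60.6929
(3,0): Delta=0.0000 Bond=0.0000
(3,1): Delta=0.0000 Bond=0.0000
(3,2): Delta=0.5538 Bond=-45.2933
(3,3): Delta=1.0000 Bond=-108.0971
V0=2.4822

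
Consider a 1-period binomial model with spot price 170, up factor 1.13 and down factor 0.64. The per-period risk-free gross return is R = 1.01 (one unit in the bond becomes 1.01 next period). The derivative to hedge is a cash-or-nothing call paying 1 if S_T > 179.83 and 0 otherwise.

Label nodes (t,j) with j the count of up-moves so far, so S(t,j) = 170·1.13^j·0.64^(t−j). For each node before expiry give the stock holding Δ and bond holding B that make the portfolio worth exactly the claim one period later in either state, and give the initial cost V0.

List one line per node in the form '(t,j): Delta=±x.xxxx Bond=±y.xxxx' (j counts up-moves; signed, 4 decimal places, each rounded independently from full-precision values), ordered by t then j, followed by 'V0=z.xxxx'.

Under the risk-neutral measure, an up-move has probability p* = (R−d)/(u−d) = 0.7551 and values discount at R = 1.01.
Payoff layer (t=1): V(1,0)=0.0000, V(1,1)=1.0000
Node (0,0) S=170.0000: V=(p*·1.0000+(1−p*)·0.0000)/1.01=0.7476; Δ=(1.0000−0.0000)/(192.1000−108.8000)=0.0120; B=V−Δ·S=-1.2932
Each (Δ,B) replicates both successor values, so the strategy is self-financing and V0 is arbitrage-free.

(0,0): Delta=0.0120 Bond=-1.2932
V0=0.7476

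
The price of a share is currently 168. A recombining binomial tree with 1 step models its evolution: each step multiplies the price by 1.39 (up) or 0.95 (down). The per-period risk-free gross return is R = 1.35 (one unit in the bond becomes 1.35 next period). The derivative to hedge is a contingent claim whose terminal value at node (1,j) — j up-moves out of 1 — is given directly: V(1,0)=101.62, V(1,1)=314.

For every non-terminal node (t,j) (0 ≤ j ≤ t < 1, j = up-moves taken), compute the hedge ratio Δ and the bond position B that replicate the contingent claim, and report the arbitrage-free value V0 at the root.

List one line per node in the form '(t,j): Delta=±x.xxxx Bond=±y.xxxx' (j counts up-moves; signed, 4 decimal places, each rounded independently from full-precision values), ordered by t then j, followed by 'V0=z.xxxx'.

(0,0): Delta=2.8731 Bond=-264.3909
V0=218.2909

Risk-neutral probability p* = (R−d)/(u−d) = (1.35−0.95)/(1.39−0.95) = 0.9091.
Terminal payoffs: V(1,0)=101.6200, V(1,1)=314.0000
Node (0,0) S=168.0000: V=(p*·314.0000+(1−p*)·101.6200)/1.35=218.2909; Δ=(314.0000−101.6200)/(233.5200−159.6000)=2.8731; B=V−Δ·S=-264.3909
Self-financing check: at every node Δ·S+B equals the discounted successor values.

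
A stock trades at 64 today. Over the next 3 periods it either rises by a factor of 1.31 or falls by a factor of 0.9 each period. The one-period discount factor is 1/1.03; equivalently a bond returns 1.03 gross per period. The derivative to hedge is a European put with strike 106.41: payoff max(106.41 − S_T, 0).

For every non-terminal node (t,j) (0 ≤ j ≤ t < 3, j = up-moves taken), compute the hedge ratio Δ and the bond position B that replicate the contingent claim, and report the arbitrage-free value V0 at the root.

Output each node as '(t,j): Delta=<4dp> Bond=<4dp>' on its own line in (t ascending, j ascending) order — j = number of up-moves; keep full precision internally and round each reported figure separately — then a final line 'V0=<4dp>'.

Under the risk-neutral measure, an up-move has probability p* = (R−d)/(u−d) = 0.3171 and values discount at R = 1.03.
At expiry t=3: V(3,0)=59.7540, V(3,1)=38.4996, V(3,2)=7.5626, V(3,3)=0.0000
(2,0): S=51.8400. Δ = (V_up−V_dn)/(S_up−S_dn) = (38.4996−59.7540)/(67.9104−46.6560) = -1.0000. V = [p*·38.4996 + (1−p*)·59.7540]/1.03 = 51.4707. B = V − Δ·S = 103.3107.
(2,1): S=75.4560. Δ = (V_up−V_dn)/(S_up−S_dn) = (7.5626−38.4996)/(98.8474−67.9104) = -1.0000. V = [p*·7.5626 + (1−p*)·38.4996]/1.03 = 27.8547. B = V − Δ·S = 103.3107.
(2,2): S=109.8304. Δ = (V_up−V_dn)/(S_up−S_dn) = (0.0000−7.5626)/(143.8778−98.8474) = -0.1679. V = [p*·0.0000 + (1−p*)·7.5626]/1.03 = 5.0143. B = V − Δ·S = 23.4598.
(1,0): S=57.6000. Δ = (V_up−V_dn)/(S_up−S_dn) = (27.8547−51.4707)/(75.4560−51.8400) = -1.0000. V = [p*·27.8547 + (1−p*)·51.4707]/1.03 = 42.7016. B = V − Δ·S = 100.3016.
(1,1): S=83.8400. Δ = (V_up−V_dn)/(S_up−S_dn) = (5.0143−27.8547)/(109.8304−75.4560) = -0.6645. V = [p*·5.0143 + (1−p*)·27.8547]/1.03 = 20.0122. B = V − Δ·S = 75.7205.
(0,0): S=64.0000. Δ = (V_up−V_dn)/(S_up−S_dn) = (20.0122−42.7016)/(83.8400−57.6000) = -0.8647. V = [p*·20.0122 + (1−p*)·42.7016]/1.03 = 34.4732. B = V − Δ·S = 89.8132.
Self-financing check: at every node Δ·S+B equals the discounted successor values.

(0,0): Delta=-0.8647 Bond=89.8132
(1,0): Delta=-1.0000 Bond=100.3016
(1,1): Delta=-0.6645 Bond=75.7205
(2,0): Delta=-1.0000 Bond=103.3107
(2,1): Delta=-1.0000 Bond=103.3107
(2,2): Delta=-0.1679 Bond=23.4598
V0=34.4732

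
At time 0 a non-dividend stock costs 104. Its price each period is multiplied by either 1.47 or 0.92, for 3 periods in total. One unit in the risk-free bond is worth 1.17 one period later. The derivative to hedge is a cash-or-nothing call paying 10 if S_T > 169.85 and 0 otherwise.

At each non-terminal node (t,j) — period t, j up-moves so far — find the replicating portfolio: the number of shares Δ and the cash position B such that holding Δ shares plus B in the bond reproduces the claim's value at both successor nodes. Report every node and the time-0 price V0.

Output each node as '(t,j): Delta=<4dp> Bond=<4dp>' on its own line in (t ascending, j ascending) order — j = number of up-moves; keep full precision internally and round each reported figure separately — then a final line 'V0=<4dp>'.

(0,0): Delta=0.0633 Bond=-3.8888
(1,0): Delta=0.0738 Bond=-5.5543
(1,1): Delta=0.0554 Bond=-3.3447
(2,0): Delta=0.0000 Bond=0.0000
(2,1): Delta=0.1293 Bond=-14.2968
(2,2): Delta=0.0000 Bond=8.5470
V0=2.6973

Under the risk-neutral measure, an up-move has probability p* = (R−d)/(u−d) = 0.4545 and values discount at R = 1.17.
At expiry t=3: V(3,0)=0.0000, V(3,1)=0.0000, V(3,2)=10.0000, V(3,3)=10.0000
  t=2,j=0: stock 88.0256 → up 129.3976 (V=0.0000), down 80.9836 (V=0.0000). Price 0.0000; hedge Δ=0.0000, bond B=0.0000.
  t=2,j=1: stock 140.6496 → up 206.7549 (V=10.0000), down 129.3976 (V=0.0000). Price 3.8850; hedge Δ=0.1293, bond B=-14.2968.
  t=2,j=2: stock 224.7336 → up 330.3584 (V=10.0000), down 206.7549 (V=10.0000). Price 8.5470; hedge Δ=0.0000, bond B=8.5470.
  t=1,j=0: stock 95.6800 → up 140.6496 (V=3.8850), down 88.0256 (V=0.0000). Price 1.5093; hedge Δ=0.0738, bond B=-5.5543.
  t=1,j=1: stock 152.8800 → up 224.7336 (V=8.5470), down 140.6496 (V=3.8850). Price 5.1317; hedge Δ=0.0554, bond B=-3.3447.
  t=0,j=0: stock 104.0000 → up 152.8800 (V=5.1317), down 95.6800 (V=1.5093). Price 2.6973; hedge Δ=0.0633, bond B=-3.8888.
Self-financing check: at every node Δ·S+B equals the discounted successor values.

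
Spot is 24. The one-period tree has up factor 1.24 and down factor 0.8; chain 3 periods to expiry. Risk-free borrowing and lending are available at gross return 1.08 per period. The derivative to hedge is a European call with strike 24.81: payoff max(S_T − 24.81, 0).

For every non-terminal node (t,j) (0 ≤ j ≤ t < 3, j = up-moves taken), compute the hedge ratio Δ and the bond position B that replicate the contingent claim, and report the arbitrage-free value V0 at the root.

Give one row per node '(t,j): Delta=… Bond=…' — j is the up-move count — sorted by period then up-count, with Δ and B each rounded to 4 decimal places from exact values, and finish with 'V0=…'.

No-arbitrage ⇒ martingale measure with p* = (R−d)/(u−d) = 0.6364.
At expiry t=3: V(3,0)=0.0000, V(3,1)=0.0000, V(3,2)=4.7119, V(3,3)=20.9490
Node (2,0) S=15.3600: V=(p*·0.0000+(1−p*)·0.0000)/1.08=0.0000; Δ=(0.0000−0.0000)/(19.0464−12.2880)=0.0000; B=V−Δ·S=0.0000
Node (2,1) S=23.8080: V=(p*·4.7119+(1−p*)·0.0000)/1.08=2.7764; Δ=(4.7119−0.0000)/(29.5219−19.0464)=0.4498; B=V−Δ·S=-7.9325
Node (2,2) S=36.9024: V=(p*·20.9490+(1−p*)·4.7119)/1.08=13.9302; Δ=(20.9490−4.7119)/(45.7590−29.5219)=1.0000; B=V−Δ·S=-22.9722
Node (1,0) S=19.2000: V=(p*·2.7764+(1−p*)·0.0000)/1.08=1.6359; Δ=(2.7764−0.0000)/(23.8080−15.3600)=0.3286; B=V−Δ·S=-4.6740
Node (1,1) S=29.7600: V=(p*·13.9302+(1−p*)·2.7764)/1.08=9.1428; Δ=(13.9302−2.7764)/(36.9024−23.8080)=0.8518; B=V−Δ·S=-16.2067
Node (0,0) S=24.0000: V=(p*·9.1428+(1−p*)·1.6359)/1.08=5.9380; Δ=(9.1428−1.6359)/(29.7600−19.2000)=0.7109; B=V−Δ·S=-11.1232
Check: Δ(0,0)·S0 + B(0,0) = 5.9380 = V0.

(0,0): Delta=0.7109 Bond=-11.1232
(1,0): Delta=0.3286 Bond=-4.6740
(1,1): Delta=0.8518 Bond=-16.2067
(2,0): Delta=0.0000 Bond=0.0000
(2,1): Delta=0.4498 Bond=-7.9325
(2,2): Delta=1.0000 Bond=-22.9722
V0=5.9380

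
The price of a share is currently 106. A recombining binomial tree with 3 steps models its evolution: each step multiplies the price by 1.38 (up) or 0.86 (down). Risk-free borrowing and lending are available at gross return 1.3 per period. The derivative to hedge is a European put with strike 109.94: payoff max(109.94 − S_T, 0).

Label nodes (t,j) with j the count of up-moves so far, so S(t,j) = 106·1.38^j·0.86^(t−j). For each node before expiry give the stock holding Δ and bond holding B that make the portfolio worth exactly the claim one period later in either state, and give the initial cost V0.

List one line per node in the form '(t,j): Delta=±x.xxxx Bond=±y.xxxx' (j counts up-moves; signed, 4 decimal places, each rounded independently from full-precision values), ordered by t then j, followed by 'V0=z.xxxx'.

Since d<R<u, set p* = (R−d)/(u−d) = 0.8462; price each node as the discounted p*-expectation of its children.
Payoff layer (t=3): V(3,0)=42.5181, V(3,1)=1.7513, V(3,2)=0.0000, V(3,3)=0.0000
Node (2,0) S=78.3976: V=(p*·1.7513+(1−p*)·42.5181)/1.3=6.1716; Δ=(1.7513−42.5181)/(108.1887−67.4219)=-1.0000; B=V−Δ·S=84.5692
Node (2,1) S=125.8008: V=(p*·0.0000+(1−p*)·1.7513)/1.3=0.2073; Δ=(0.0000−1.7513)/(173.6051−108.1887)=-0.0268; B=V−Δ·S=3.5752
Node (2,2) S=201.8664: V=(p*·0.0000+(1−p*)·0.0000)/1.3=0.0000; Δ=(0.0000−0.0000)/(278.5756−173.6051)=0.0000; B=V−Δ·S=0.0000
Node (1,0) S=91.1600: V=(p*·0.2073+(1−p*)·6.1716)/1.3=0.8653; Δ=(0.2073−6.1716)/(125.8008−78.3976)=-0.1258; B=V−Δ·S=12.3352
Node (1,1) S=146.2800: V=(p*·0.0000+(1−p*)·0.2073)/1.3=0.0245; Δ=(0.0000−0.2073)/(201.8664−125.8008)=-0.0027; B=V−Δ·S=0.4231
Node (0,0) S=106.0000: V=(p*·0.0245+(1−p*)·0.8653)/1.3=0.1184; Δ=(0.0245−0.8653)/(146.2800−91.1600)=-0.0153; B=V−Δ·S=1.7352
The time-0 hedge costs 0.1184, which is the no-arbitrage price.

(0,0): Delta=-0.0153 Bond=1.7352
(1,0): Delta=-0.1258 Bond=12.3352
(1,1): Delta=-0.0027 Bond=0.4231
(2,0): Delta=-1.0000 Bond=84.5692
(2,1): Delta=-0.0268 Bond=3.5752
(2,2): Delta=0.0000 Bond=0.0000
V0=0.1184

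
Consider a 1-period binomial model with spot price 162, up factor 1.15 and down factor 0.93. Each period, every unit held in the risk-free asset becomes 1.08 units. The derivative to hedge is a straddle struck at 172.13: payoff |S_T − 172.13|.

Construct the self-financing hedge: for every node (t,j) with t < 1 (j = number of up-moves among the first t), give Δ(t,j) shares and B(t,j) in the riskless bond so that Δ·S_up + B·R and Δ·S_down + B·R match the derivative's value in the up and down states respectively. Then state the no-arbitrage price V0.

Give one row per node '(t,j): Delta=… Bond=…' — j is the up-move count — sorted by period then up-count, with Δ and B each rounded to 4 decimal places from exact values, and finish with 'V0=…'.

Since d<R<u, set p* = (R−d)/(u−d) = 0.6818; price each node as the discounted p*-expectation of its children.
Terminal values V(1,·): V(1,0)=21.4700, V(1,1)=14.1700
Node (0,0) S=162.0000: V=(p*·14.1700+(1−p*)·21.4700)/1.08=15.2710; Δ=(14.1700−21.4700)/(186.3000−150.6600)=-0.2048; B=V−Δ·S=48.4529
Root portfolio cost Δ·162+B reproduces V0=15.2710.

(0,0): Delta=-0.2048 Bond=48.4529
V0=15.2710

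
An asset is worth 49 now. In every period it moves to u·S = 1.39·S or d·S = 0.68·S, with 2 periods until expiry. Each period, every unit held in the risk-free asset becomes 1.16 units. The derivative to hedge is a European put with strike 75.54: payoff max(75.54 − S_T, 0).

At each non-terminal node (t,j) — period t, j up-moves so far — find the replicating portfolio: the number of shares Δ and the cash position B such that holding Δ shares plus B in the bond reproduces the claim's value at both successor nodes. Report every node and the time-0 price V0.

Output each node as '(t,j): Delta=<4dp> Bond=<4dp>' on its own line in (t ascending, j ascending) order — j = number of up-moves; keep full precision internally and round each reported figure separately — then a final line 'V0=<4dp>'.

Risk-neutral probability p* = (R−d)/(u−d) = (1.16−0.68)/(1.39−0.68) = 0.6761.
Payoff layer (t=2): V(2,0)=52.8824, V(2,1)=29.2252, V(2,2)=0.0000
  t=1,j=0: stock 33.3200 → up 46.3148 (V=29.2252), down 22.6576 (V=52.8824). Price 31.8007; hedge Δ=-1.0000, bond B=65.1207.
  t=1,j=1: stock 68.1100 → up 94.6729 (V=0.0000), down 46.3148 (V=29.2252). Price 8.1615; hedge Δ=-0.6043, bond B=49.3237.
  t=0,j=0: stock 49.0000 → up 68.1100 (V=8.1615), down 33.3200 (V=31.8007). Price 13.6373; hedge Δ=-0.6795, bond B=46.9319.
The time-0 hedge costs 13.6373, which is the no-arbitrage price.

(0,0): Delta=-0.6795 Bond=46.9319
(1,0): Delta=-1.0000 Bond=65.1207
(1,1): Delta=-0.6043 Bond=49.3237
V0=13.6373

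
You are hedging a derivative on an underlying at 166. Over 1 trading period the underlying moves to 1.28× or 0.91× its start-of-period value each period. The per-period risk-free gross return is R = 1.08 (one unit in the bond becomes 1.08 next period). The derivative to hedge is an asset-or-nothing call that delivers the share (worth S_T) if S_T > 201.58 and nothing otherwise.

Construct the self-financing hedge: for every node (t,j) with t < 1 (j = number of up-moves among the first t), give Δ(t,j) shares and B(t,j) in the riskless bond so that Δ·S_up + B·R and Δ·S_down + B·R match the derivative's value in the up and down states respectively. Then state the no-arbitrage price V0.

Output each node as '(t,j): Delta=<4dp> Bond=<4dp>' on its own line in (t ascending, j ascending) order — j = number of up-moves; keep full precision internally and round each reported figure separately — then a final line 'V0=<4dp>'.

(0,0): Delta=3.4595 Bond=-483.8759
V0=90.3944

No-arbitrage ⇒ martingale measure with p* = (R−d)/(u−d) = 0.4595.
At expiry t=1: V(1,0)=0.0000, V(1,1)=212.4800
  t=0,j=0: stock 166.0000 → up 212.4800 (V=212.4800), down 151.0600 (V=0.0000). Price 90.3944; hedge Δ=3.4595, bond B=-483.8759.
The time-0 hedge costs 90.3944, which is the no-arbitrage price.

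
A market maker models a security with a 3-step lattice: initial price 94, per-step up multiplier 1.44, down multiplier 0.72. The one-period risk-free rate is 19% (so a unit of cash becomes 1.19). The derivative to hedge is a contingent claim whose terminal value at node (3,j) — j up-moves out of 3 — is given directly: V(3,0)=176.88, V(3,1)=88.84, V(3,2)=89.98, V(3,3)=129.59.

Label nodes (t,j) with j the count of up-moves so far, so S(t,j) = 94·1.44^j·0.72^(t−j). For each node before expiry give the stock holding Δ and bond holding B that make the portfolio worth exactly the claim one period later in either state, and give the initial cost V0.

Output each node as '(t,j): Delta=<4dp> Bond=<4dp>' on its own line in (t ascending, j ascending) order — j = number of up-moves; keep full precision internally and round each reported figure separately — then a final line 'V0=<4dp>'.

(0,0): Delta=0.0708 Bond=55.2821
(1,0): Delta=-0.5143 Bond=105.3843
(1,1): Delta=0.2264 Bond=44.7227
(2,0): Delta=-2.5093 Bond=222.6218
(2,1): Delta=0.0162 Bond=73.6975
(2,2): Delta=0.2822 Bond=42.3277
V0=61.9328

No-arbitrage ⇒ martingale measure with p* = (R−d)/(u−d) = 0.6528.
Terminal values V(3,·): V(3,0)=176.8800, V(3,1)=88.8400, V(3,2)=89.9800, V(3,3)=129.5900
  t=2,j=0: stock 48.7296 → up 70.1706 (V=88.8400), down 35.0853 (V=176.8800). Price 100.3441; hedge Δ=-2.5093, bond B=222.6218.
  t=2,j=1: stock 97.4592 → up 140.3412 (V=89.9800), down 70.1706 (V=88.8400). Price 75.2808; hedge Δ=0.0162, bond B=73.6975.
  t=2,j=2: stock 194.9184 → up 280.6825 (V=129.5900), down 140.3412 (V=89.9800). Price 97.3416; hedge Δ=0.2822, bond B=42.3277.
  t=1,j=0: stock 67.6800 → up 97.4592 (V=75.2808), down 48.7296 (V=100.3441). Price 70.5742; hedge Δ=-0.5143, bond B=105.3843.
  t=1,j=1: stock 135.3600 → up 194.9184 (V=97.3416), down 97.4592 (V=75.2808). Price 75.3627; hedge Δ=0.2264, bond B=44.7227.
  t=0,j=0: stock 94.0000 → up 135.3600 (V=75.3627), down 67.6800 (V=70.5742). Price 61.9328; hedge Δ=0.0708, bond B=55.2821.
Self-financing check: at every node Δ·S+B equals the discounted successor values.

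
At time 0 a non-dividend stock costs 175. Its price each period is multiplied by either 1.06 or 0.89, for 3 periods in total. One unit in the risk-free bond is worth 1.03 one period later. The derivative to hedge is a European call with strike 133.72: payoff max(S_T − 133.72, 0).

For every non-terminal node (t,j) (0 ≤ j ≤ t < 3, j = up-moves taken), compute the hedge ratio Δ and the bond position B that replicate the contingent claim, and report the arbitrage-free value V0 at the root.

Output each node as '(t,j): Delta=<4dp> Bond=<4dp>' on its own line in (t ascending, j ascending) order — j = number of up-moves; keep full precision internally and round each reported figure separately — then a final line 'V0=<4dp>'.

Since d<R<u, set p* = (R−d)/(u−d) = 0.8235; price each node as the discounted p*-expectation of its children.
Terminal payoffs: V(3,0)=0.0000, V(3,1)=13.2146, V(3,2)=41.2807, V(3,3)=74.7078
Node (2,0) S=138.6175: V=(p*·13.2146+(1−p*)·0.0000)/1.03=10.5656; Δ=(13.2146−0.0000)/(146.9346−123.3696)=0.5608; B=V−Δ·S=-67.1670
Node (2,1) S=165.0950: V=(p*·41.2807+(1−p*)·13.2146)/1.03=35.2698; Δ=(41.2807−13.2146)/(175.0007−146.9346)=1.0000; B=V−Δ·S=-129.8252
Node (2,2) S=196.6300: V=(p*·74.7078+(1−p*)·41.2807)/1.03=66.8048; Δ=(74.7078−41.2807)/(208.4278−175.0007)=1.0000; B=V−Δ·S=-129.8252
Node (1,0) S=155.7500: V=(p*·35.2698+(1−p*)·10.5656)/1.03=30.0099; Δ=(35.2698−10.5656)/(165.0950−138.6175)=0.9330; B=V−Δ·S=-115.3087
Node (1,1) S=185.5000: V=(p*·66.8048+(1−p*)·35.2698)/1.03=59.4561; Δ=(66.8048−35.2698)/(196.6300−165.0950)=1.0000; B=V−Δ·S=-126.0439
Node (0,0) S=175.0000: V=(p*·59.4561+(1−p*)·30.0099)/1.03=52.6793; Δ=(59.4561−30.0099)/(185.5000−155.7500)=0.9898; B=V−Δ·S=-120.5335
Each (Δ,B) replicates both successor values, so the strategy is self-financing and V0 is arbitrage-free.

(0,0): Delta=0.9898 Bond=-120.5335
(1,0): Delta=0.9330 Bond=-115.3087
(1,1): Delta=1.0000 Bond=-126.0439
(2,0): Delta=0.5608 Bond=-67.1670
(2,1): Delta=1.0000 Bond=-129.8252
(2,2): Delta=1.0000 Bond=-129.8252
V0=52.6793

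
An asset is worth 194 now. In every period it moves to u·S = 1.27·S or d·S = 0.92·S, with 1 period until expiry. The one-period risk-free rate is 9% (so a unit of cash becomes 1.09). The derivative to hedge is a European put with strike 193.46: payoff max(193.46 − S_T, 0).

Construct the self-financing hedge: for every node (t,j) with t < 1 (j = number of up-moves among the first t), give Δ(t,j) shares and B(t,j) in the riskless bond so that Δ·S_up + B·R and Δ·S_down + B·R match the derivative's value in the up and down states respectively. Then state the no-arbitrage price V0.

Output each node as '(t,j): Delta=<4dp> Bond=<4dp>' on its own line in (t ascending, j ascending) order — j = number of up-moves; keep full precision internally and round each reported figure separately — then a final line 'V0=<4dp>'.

Risk-neutral probability p* = (R−d)/(u−d) = (1.09−0.92)/(1.27−0.92) = 0.4857.
Terminal payoffs: V(1,0)=14.9800, V(1,1)=0.0000
  t=0,j=0: stock 194.0000 → up 246.3800 (V=0.0000), down 178.4800 (V=14.9800). Price 7.0679; hedge Δ=-0.2206, bond B=49.8679.
The time-0 hedge costs 7.0679, which is the no-arbitrage price.

(0,0): Delta=-0.2206 Bond=49.8679
V0=7.0679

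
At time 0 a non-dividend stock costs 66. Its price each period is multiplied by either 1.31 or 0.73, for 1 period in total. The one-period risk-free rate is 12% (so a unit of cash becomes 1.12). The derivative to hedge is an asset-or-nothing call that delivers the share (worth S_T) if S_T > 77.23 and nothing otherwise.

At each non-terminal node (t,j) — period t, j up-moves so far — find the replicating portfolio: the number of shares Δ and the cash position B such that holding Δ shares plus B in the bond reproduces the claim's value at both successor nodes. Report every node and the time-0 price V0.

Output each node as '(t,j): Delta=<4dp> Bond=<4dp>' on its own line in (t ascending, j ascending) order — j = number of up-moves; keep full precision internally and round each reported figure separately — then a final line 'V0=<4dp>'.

Risk-neutral probability p* = (R−d)/(u−d) = (1.12−0.73)/(1.31−0.73) = 0.6724.
Payoff layer (t=1): V(1,0)=0.0000, V(1,1)=86.4600
  t=0,j=0: stock 66.0000 → up 86.4600 (V=86.4600), down 48.1800 (V=0.0000). Price 51.9079; hedge Δ=2.2586, bond B=-97.1610.
Root portfolio cost Δ·66+B reproduces V0=51.9079.

(0,0): Delta=2.2586 Bond=-97.1610
V0=51.9079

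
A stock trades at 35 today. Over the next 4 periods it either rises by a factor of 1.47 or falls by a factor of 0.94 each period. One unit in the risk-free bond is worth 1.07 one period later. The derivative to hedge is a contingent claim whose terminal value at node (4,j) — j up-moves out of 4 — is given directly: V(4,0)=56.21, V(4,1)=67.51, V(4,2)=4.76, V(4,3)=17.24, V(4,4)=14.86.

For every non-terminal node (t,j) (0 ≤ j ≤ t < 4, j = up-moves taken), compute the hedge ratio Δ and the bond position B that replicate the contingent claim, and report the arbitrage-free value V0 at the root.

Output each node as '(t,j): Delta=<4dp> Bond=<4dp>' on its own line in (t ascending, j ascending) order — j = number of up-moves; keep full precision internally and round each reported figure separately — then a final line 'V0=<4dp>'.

Under the risk-neutral measure, an up-move has probability p* = (R−d)/(u−d) = 0.2453 and values discount at R = 1.07.
At expiry t=4: V(4,0)=56.2100, V(4,1)=67.5100, V(4,2)=4.7600, V(4,3)=17.2400, V(4,4)=14.8600
Node (3,0) S=29.0704: V=(p*·67.5100+(1−p*)·56.2100)/1.07=55.1231; Δ=(67.5100−56.2100)/(42.7335−27.3262)=0.7334; B=V−Δ·S=33.8023
Node (3,1) S=45.4612: V=(p*·4.7600+(1−p*)·67.5100)/1.07=48.7089; Δ=(4.7600−67.5100)/(66.8280−42.7335)=-2.6043; B=V−Δ·S=167.1051
Node (3,2) S=71.0936: V=(p*·17.2400+(1−p*)·4.7600)/1.07=7.3095; Δ=(17.2400−4.7600)/(104.5076−66.8280)=0.3312; B=V−Δ·S=-16.2377
Node (3,3) S=111.1783: V=(p*·14.8600+(1−p*)·17.2400)/1.07=15.5666; Δ=(14.8600−17.2400)/(163.4321−104.5076)=-0.0404; B=V−Δ·S=20.0571
Node (2,0) S=30.9260: V=(p*·48.7089+(1−p*)·55.1231)/1.07=50.0465; Δ=(48.7089−55.1231)/(45.4612−29.0704)=-0.3913; B=V−Δ·S=62.1488
Node (2,1) S=48.3630: V=(p*·7.3095+(1−p*)·48.7089)/1.07=36.0321; Δ=(7.3095−48.7089)/(71.0936−45.4612)=-1.6151; B=V−Δ·S=114.1441
Node (2,2) S=75.6315: V=(p*·15.5666+(1−p*)·7.3095)/1.07=8.7241; Δ=(15.5666−7.3095)/(111.1783−71.0936)=0.2060; B=V−Δ·S=-6.8553
Node (1,0) S=32.9000: V=(p*·36.0321+(1−p*)·50.0465)/1.07=43.5598; Δ=(36.0321−50.0465)/(48.3630−30.9260)=-0.8037; B=V−Δ·S=70.0022
Node (1,1) S=51.4500: V=(p*·8.7241+(1−p*)·36.0321)/1.07=27.4148; Δ=(8.7241−36.0321)/(75.6315−48.3630)=-1.0014; B=V−Δ·S=78.9393
Node (0,0) S=35.0000: V=(p*·27.4148+(1−p*)·43.5598)/1.07=37.0091; Δ=(27.4148−43.5598)/(51.4500−32.9000)=-0.8703; B=V−Δ·S=67.4713
Root portfolio cost Δ·35+B reproduces V0=37.0091.

(0,0): Delta=-0.8703 Bond=67.4713
(1,0): Delta=-0.8037 Bond=70.0022
(1,1): Delta=-1.0014 Bond=78.9393
(2,0): Delta=-0.3913 Bond=62.1488
(2,1): Delta=-1.6151 Bond=114.1441
(2,2): Delta=0.2060 Bond=-6.8553
(3,0): Delta=0.7334 Bond=33.8023
(3,1): Delta=-2.6043 Bond=167.1051
(3,2): Delta=0.3312 Bond=-16.2377
(3,3): Delta=-0.0404 Bond=20.0571
V0=37.0091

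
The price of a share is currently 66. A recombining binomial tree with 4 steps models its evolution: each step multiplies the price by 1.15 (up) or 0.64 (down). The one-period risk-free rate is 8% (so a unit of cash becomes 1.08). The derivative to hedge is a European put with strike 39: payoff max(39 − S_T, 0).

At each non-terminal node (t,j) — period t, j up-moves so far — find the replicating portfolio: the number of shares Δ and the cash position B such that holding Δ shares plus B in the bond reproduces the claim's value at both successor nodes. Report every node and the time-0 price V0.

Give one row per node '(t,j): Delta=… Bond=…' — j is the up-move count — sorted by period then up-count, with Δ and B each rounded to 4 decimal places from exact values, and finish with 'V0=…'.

(0,0): Delta=-0.0422 Bond=3.1218
(1,0): Delta=-0.2523 Bond=12.2430
(1,1): Delta=-0.0237 Bond=1.9602
(2,0): Delta=-1.0000 Bond=33.4362
(2,1): Delta=-0.1861 Bond=10.0066
(2,2): Delta=-0.0093 Bond=0.8619
(3,0): Delta=-1.0000 Bond=36.1111
(3,1): Delta=-1.0000 Bond=36.1111
(3,2): Delta=-0.1140 Bond=6.7815
(3,3): Delta=0.0000 Bond=0.0000
V0=0.3334

No-arbitrage ⇒ martingale measure with p* = (R−d)/(u−d) = 0.8627.
At expiry t=4: V(4,0)=27.9270, V(4,1)=19.1033, V(4,2)=3.2481, V(4,3)=0.0000, V(4,4)=0.0000
  t=3,j=0: stock 17.3015 → up 19.8967 (V=19.1033), down 11.0730 (V=27.9270). Price 18.8096; hedge Δ=-1.0000, bond B=36.1111.
  t=3,j=1: stock 31.0886 → up 35.7519 (V=3.2481), down 19.8967 (V=19.1033). Price 5.0225; hedge Δ=-1.0000, bond B=36.1111.
  t=3,j=2: stock 55.8624 → up 64.2418 (V=0.0000), down 35.7519 (V=3.2481). Price 0.4128; hedge Δ=-0.1140, bond B=6.7815.
  t=3,j=3: stock 100.3777 → up 115.4344 (V=0.0000), down 64.2418 (V=0.0000). Price 0.0000; hedge Δ=0.0000, bond B=0.0000.
  t=2,j=0: stock 27.0336 → up 31.0886 (V=5.0225), down 17.3015 (V=18.8096). Price 6.4026; hedge Δ=-1.0000, bond B=33.4362.
  t=2,j=1: stock 48.5760 → up 55.8624 (V=0.4128), down 31.0886 (V=5.0225). Price 0.9680; hedge Δ=-0.1861, bond B=10.0066.
  t=2,j=2: stock 87.2850 → up 100.3777 (V=0.0000), down 55.8624 (V=0.4128). Price 0.0525; hedge Δ=-0.0093, bond B=0.8619.
  t=1,j=0: stock 42.2400 → up 48.5760 (V=0.9680), down 27.0336 (V=6.4026). Price 1.5870; hedge Δ=-0.2523, bond B=12.2430.
  t=1,j=1: stock 75.9000 → up 87.2850 (V=0.0525), down 48.5760 (V=0.9680). Price 0.1649; hedge Δ=-0.0237, bond B=1.9602.
  t=0,j=0: stock 66.0000 → up 75.9000 (V=0.1649), down 42.2400 (V=1.5870). Price 0.3334; hedge Δ=-0.0422, bond B=3.1218.
The time-0 hedge costs 0.3334, which is the no-arbitrage price.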